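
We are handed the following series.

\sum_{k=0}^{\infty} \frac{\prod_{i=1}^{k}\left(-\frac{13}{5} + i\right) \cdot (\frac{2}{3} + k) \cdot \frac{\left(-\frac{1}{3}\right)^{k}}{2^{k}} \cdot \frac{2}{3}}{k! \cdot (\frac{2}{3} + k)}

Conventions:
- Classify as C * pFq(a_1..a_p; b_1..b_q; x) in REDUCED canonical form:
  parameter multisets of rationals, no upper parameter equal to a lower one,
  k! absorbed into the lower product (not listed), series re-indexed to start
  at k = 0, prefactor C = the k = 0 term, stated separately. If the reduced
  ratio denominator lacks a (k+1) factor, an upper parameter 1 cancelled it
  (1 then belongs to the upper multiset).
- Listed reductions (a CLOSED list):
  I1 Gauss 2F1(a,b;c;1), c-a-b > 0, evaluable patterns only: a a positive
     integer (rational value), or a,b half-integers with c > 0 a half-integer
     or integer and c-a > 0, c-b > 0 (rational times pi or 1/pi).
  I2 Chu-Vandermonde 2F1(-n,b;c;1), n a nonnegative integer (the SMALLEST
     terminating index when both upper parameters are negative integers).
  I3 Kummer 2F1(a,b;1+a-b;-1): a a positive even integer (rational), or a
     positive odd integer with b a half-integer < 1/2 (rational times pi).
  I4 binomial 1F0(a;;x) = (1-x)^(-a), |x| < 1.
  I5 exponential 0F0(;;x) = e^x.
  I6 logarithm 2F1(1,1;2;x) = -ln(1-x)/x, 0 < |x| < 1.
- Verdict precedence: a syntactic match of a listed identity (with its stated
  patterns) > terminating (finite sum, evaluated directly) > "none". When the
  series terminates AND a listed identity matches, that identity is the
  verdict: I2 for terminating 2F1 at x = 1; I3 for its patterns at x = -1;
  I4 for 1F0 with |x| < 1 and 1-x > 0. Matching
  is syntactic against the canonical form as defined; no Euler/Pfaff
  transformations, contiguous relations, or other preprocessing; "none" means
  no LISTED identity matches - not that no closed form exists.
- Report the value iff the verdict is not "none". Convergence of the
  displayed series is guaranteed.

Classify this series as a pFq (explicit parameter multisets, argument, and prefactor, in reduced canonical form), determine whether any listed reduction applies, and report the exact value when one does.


Prefactor \frac{2}{3}, argument -\frac{1}{6}: 1F0 with upper {-\frac{8}{5}} over lower {-}. Verdict: the I4 binomial reduction matches (the 1F0 binomial series: exponent 8/5, x = -\frac{1}{6}). Exact value: \frac{2}{3} \cdot \left(\frac{7}{6}\right)^{\frac{8}{5}}.

First insight: x = -\frac{1}{6} and k + 2/3 divides numerator and denominator alike; C = 2/3, x = -1/6 after cancelling.
Consecutive-term ratio: r(k) = -\frac{1}{6} * (k-\frac{8}{5}) / [(k+1)] - poly over poly, x = -\frac{1}{6} from leading terms; C = \frac{2}{3} at k = 0.


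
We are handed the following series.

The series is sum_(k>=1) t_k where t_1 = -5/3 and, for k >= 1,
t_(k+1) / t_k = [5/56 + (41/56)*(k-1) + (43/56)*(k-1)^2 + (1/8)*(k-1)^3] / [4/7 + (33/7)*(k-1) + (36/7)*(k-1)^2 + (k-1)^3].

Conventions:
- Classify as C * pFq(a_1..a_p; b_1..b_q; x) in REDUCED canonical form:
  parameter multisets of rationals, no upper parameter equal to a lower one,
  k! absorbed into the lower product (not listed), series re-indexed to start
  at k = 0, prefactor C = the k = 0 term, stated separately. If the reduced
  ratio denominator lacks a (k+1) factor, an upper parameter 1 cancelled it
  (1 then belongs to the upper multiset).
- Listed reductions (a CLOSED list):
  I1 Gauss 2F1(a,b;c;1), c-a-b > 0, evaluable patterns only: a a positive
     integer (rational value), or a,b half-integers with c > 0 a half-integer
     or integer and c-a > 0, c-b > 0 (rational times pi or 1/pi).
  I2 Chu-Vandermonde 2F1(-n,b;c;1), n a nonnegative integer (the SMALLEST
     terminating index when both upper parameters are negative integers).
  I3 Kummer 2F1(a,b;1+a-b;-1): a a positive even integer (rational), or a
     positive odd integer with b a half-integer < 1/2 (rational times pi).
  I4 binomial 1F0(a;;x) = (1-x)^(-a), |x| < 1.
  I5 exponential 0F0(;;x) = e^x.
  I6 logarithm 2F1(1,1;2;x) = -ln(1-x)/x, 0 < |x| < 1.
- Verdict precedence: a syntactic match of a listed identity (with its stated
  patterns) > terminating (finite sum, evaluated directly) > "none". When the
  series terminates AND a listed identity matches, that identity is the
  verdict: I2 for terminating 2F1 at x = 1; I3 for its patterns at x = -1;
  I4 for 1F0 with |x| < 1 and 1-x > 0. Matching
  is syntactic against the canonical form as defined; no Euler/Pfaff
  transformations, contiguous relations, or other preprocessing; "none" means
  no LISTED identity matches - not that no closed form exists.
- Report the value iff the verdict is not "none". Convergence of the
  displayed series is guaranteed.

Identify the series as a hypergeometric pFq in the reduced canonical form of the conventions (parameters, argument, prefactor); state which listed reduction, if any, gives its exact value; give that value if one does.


x = 1/8 here; the reduced form reads 2F1, upper {1, 5}, lower {4}, C = -5/3. Verdict: none (x = 1/8): each listed identity misses the multisets {1, 5} ; {4}.

Key step: from the first term -5/3: the expanded ratio factors over Q; C = -5/3, x = 1/8, roots give parameters.
Adjacent-term ratio: r(k) = (1/8) * (k+1) (k+5) / [(k+4) (k+1)] - poly over poly, x = (1/8) from leading terms; C = -5/3 at k = 0.


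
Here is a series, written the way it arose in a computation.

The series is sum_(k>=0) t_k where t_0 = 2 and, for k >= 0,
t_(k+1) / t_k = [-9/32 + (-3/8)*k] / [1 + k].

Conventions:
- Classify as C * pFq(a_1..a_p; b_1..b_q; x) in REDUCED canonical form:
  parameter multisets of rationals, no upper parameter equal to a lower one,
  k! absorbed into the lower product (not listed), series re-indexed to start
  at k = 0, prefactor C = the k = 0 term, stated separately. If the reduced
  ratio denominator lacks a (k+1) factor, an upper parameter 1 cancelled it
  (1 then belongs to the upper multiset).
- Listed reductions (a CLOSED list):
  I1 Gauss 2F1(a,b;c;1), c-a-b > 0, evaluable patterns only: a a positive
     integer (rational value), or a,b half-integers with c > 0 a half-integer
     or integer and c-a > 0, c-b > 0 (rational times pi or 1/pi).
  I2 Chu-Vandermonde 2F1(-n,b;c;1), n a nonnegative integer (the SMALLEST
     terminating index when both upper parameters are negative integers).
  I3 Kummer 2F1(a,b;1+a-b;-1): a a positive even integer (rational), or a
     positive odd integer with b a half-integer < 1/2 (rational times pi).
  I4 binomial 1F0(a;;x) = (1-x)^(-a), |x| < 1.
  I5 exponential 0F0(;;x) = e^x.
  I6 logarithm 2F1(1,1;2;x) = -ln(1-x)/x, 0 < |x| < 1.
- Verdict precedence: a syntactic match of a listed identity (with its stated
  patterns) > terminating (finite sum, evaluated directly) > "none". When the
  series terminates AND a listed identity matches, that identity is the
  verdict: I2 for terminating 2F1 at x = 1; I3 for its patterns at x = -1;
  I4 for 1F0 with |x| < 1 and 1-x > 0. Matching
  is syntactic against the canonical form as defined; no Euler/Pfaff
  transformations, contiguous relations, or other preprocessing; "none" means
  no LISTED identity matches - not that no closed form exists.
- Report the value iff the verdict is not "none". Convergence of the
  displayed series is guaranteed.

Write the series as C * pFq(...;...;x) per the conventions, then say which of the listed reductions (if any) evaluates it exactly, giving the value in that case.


Reduced: x = -3/8, 1F0, upper = {3/4}, lower = {-}, C = 2. Verdict at x = -3/8: the I4 binomial reduction matches (the 1F0 binomial series: exponent -3/4, x = -3/8). Value: 2 * (11/8)^(-3/4).

Key step: x = (-3/8) and the expanded ratio factors over Q; prefactor 2, roots give parameters.
Term ratio: r(k) = (-3/8) * (k+3/4) / [(k+1)] - rational; roots negated = parameters, x = (-3/8), C = 2.


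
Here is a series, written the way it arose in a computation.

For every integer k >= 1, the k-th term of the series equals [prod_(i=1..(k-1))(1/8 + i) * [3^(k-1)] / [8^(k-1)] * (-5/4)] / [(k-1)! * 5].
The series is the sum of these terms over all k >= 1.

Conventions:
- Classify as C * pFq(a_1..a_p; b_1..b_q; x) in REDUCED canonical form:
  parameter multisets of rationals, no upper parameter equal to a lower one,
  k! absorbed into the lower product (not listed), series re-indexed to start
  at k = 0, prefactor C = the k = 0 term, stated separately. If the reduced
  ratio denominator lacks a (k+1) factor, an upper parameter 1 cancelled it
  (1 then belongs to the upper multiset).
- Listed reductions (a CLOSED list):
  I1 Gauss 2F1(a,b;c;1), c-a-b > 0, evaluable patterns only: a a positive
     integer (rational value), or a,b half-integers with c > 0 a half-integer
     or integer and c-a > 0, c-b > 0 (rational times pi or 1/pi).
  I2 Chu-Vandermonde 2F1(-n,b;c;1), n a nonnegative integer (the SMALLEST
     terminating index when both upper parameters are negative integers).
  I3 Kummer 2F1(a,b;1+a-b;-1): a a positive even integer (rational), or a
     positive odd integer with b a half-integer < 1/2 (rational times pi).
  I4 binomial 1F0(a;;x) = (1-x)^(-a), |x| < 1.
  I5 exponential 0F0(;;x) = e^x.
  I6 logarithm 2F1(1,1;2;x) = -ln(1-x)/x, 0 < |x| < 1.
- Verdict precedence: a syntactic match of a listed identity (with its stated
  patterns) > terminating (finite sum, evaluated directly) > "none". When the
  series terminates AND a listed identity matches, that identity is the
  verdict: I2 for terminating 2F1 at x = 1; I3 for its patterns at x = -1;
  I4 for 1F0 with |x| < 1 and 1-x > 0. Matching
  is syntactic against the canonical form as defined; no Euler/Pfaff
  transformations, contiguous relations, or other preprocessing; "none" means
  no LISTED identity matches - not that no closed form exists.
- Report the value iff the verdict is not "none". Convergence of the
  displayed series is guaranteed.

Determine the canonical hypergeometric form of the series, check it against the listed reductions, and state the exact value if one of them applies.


Structural cue: t_0 being -1/4, the running product (C = -1/4, x = 3/8) telescopes to a rising factorial.
Term ratio: r(k) = (3/8) * (k+9/8) / [(k+1)] - rational in k, leading ratio (3/8); with t_0 = -1/4, classification follows.

Prefactor -1/4, argument 3/8: 1F0 with upper {9/8} over lower {-}. Verdict: this is the I4 binomial reduction (the 1F0 binomial series: exponent -9/8, x = 3/8). Its exact value is (-1/4) * (5/8)^(-9/8).


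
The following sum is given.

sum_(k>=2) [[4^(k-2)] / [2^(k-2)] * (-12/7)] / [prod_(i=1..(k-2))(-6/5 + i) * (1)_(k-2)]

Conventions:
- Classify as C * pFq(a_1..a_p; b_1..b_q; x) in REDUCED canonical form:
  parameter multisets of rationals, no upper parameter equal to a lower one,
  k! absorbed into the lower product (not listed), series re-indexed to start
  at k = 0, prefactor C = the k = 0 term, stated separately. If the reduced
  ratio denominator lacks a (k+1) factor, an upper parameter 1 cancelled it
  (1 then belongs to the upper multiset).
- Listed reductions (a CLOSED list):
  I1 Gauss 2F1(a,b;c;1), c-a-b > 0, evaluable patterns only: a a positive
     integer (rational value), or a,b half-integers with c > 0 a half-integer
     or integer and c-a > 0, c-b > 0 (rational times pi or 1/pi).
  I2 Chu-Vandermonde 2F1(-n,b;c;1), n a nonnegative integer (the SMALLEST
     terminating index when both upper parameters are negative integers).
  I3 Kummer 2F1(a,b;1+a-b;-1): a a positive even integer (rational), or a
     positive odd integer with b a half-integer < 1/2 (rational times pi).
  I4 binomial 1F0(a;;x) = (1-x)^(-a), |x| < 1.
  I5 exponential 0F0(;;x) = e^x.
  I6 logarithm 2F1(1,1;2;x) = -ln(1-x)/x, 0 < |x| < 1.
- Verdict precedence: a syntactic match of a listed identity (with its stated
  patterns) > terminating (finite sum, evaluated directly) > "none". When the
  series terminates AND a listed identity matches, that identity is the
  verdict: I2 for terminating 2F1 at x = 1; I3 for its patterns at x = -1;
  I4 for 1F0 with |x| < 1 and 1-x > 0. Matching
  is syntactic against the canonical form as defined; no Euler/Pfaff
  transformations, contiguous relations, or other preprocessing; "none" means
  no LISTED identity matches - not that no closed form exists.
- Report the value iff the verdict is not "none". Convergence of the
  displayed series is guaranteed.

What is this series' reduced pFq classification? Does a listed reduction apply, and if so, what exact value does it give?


With C = -12/7: the canonical form is 0F1(-; -1/5; 2). Verdict: none. A 0F1 with upper {-} fits none of I1-I6 at x = 2; the sum runs forever.

The tell: t_0 being -12/7, the two k-th powers (C = -12/7) combine into one argument.
Term ratio: r(k) = 2 * 1 / [(k-1/5) (k+1)] - poly over poly, x = 2 from leading terms; C = -12/7 at k = 0.


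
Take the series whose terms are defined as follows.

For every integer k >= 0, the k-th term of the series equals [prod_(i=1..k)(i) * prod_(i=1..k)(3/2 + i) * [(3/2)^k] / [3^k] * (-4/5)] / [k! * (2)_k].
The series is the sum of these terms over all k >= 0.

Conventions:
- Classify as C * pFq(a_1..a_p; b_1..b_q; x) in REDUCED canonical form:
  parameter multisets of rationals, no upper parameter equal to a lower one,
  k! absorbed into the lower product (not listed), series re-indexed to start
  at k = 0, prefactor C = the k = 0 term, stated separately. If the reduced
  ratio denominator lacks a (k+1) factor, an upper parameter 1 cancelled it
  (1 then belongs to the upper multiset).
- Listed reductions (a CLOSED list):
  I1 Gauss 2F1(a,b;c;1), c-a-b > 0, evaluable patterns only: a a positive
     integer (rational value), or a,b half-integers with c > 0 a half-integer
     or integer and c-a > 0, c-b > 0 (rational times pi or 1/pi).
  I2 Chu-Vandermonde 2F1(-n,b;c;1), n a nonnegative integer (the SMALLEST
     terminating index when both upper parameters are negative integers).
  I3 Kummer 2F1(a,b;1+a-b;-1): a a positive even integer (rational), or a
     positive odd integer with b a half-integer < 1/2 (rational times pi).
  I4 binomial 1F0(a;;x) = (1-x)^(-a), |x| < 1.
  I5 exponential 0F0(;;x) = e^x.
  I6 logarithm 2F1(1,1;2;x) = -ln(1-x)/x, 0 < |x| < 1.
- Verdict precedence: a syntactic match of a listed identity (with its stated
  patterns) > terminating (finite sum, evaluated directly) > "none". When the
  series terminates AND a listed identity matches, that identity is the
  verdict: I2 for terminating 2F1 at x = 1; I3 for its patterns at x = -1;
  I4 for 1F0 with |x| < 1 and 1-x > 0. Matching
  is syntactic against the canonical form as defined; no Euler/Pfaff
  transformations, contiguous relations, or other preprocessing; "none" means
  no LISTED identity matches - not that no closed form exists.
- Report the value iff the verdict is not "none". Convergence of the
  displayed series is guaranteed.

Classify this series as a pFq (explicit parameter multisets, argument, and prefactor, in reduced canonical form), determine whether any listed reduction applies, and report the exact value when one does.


Reduced: x = 1/2, 2F1, upper = {1, 5/2}, lower = {2}, C = -4/5. Verdict: none here - no I1-I6 shape fits x = 1/2 with lower {2}.

First insight: t_0 being -4/5, the two k-th powers (C = -4/5, x = 1/2) combine into one argument.
Term ratio: r(k) = (1/2) * (k+1) (k+5/2) / [(k+2) (k+1)] - rational in k, leading ratio (1/2); with t_0 = -4/5, classification follows.


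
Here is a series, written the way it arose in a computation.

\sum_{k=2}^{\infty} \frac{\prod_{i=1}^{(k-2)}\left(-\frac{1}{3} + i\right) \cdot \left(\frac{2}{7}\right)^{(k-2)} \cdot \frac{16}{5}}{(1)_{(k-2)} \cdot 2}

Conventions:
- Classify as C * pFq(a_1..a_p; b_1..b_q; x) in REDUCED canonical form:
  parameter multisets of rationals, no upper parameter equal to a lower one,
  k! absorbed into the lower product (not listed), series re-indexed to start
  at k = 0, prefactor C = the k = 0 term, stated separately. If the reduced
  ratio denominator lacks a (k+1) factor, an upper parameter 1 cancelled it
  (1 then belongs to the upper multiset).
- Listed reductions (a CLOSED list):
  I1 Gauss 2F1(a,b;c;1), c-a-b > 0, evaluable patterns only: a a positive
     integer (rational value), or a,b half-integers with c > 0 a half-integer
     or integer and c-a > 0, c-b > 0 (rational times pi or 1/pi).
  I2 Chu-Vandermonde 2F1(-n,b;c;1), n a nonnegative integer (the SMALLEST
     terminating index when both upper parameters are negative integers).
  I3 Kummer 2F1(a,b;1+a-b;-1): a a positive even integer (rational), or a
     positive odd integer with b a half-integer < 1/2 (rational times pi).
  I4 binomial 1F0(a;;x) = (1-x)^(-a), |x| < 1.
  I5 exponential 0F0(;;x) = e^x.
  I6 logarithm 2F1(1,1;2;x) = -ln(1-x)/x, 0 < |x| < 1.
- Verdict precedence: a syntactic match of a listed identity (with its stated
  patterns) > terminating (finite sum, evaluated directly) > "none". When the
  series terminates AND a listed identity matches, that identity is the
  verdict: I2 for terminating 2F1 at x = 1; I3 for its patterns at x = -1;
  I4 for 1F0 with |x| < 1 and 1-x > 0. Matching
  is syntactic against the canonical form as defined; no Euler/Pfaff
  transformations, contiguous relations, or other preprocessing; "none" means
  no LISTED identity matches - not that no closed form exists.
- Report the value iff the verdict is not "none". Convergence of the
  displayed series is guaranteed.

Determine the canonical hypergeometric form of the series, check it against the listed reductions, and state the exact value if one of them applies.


The series (x = \frac{2}{7}) is 1F0: upper {\frac{2}{3}}, lower {-}, prefactor \frac{8}{5}. Verdict: this is binomial (I4) (the 1F0 binomial series: exponent -2/3, x = \frac{2}{7}). Exact value: \frac{8}{5} \cdot \left(\frac{5}{7}\right)^{-\frac{2}{3}}.

Structural cue: t_0 being \frac{8}{5}, the constant factors (prefactor 8/5) combine into one prefactor.
Adjacent-term ratio: r(k) = \frac{2}{7} * (k+\frac{2}{3}) / [(k+1)] - rational; roots negated = parameters, x = \frac{2}{7}, C = \frac{8}{5}.


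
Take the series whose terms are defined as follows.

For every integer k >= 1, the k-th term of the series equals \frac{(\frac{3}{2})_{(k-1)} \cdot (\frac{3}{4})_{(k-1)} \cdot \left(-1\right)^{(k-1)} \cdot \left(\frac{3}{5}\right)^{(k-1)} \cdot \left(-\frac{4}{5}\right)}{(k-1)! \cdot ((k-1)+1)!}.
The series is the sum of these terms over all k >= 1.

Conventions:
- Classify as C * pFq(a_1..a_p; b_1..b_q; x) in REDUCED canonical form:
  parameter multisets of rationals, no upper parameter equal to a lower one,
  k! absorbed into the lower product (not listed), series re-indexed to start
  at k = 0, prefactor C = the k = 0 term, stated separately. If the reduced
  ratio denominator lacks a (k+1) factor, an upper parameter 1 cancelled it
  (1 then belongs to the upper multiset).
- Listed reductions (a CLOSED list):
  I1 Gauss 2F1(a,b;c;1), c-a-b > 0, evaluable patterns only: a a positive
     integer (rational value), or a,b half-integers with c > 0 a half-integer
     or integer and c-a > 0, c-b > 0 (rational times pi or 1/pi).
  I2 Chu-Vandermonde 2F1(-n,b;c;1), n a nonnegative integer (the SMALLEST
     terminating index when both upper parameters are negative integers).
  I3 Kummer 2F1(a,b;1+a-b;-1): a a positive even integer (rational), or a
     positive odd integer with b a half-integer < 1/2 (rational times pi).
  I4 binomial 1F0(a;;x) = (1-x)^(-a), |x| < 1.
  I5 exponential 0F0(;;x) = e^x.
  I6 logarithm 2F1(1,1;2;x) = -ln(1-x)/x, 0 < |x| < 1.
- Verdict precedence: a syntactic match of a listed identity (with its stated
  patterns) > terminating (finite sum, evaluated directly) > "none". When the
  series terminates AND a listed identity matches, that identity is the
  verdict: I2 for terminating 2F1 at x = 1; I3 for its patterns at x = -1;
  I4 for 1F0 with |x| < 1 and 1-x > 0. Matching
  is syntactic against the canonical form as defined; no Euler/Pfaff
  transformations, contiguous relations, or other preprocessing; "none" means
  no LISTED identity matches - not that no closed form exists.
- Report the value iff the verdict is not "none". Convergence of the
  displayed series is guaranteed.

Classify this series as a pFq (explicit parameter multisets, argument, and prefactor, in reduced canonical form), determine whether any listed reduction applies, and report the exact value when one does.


Classification (C = -\frac{4}{5}): 2F1 with upper {\frac{3}{4}, \frac{3}{2}}, lower {2}, argument x = -\frac{3}{5}. Verdict: none. No listed pattern accepts 2F1(\frac{3}{4}, \frac{3}{2}; 2; -\frac{3}{5}).

Key step: with t_0 = -\frac{4}{5}, the (-1)^k factor (C = -4/5) folds into the argument's sign.
Consecutive-term ratio: r(k) = -\frac{3}{5} * (k+\frac{3}{4}) (k+\frac{3}{2}) / [(k+2) (k+1)] ; factor over Q: parameters, x = -\frac{3}{5}, and C = -\frac{4}{5}.


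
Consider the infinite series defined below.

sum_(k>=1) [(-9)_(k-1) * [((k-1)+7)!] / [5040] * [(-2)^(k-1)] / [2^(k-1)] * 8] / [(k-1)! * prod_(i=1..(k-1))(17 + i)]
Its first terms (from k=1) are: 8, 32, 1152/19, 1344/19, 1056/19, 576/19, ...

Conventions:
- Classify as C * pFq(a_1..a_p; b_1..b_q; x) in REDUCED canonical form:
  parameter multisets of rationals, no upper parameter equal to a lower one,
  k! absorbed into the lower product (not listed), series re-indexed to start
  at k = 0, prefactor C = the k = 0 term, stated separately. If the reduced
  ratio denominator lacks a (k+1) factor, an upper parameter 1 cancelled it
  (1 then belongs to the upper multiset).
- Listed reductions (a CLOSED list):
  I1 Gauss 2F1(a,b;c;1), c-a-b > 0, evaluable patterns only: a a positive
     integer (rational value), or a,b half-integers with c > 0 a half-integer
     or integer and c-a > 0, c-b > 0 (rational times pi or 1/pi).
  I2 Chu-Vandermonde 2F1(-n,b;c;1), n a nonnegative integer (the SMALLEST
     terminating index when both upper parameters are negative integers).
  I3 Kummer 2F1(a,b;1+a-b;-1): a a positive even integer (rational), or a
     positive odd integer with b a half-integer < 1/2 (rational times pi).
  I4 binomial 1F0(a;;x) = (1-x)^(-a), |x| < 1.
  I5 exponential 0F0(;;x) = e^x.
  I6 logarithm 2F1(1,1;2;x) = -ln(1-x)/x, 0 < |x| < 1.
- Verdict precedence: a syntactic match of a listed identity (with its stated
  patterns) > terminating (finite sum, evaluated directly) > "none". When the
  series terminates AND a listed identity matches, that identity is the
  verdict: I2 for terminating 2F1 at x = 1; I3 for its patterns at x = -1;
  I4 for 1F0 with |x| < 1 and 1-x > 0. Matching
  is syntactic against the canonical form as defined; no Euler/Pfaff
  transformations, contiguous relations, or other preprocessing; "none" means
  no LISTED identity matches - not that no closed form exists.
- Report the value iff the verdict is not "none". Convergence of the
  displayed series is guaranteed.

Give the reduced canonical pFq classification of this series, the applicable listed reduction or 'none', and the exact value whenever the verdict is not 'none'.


The series (x = -1) is 2F1: upper {-9, 8}, lower {18}, prefactor 8. Verdict at x = -1: Kummer (I3) matches (x = -1; c = 18 equals 1+a-b for upper {-9, 8}: listed pattern). Its exact value is 272.

Key step: x = (-1) and the two k-th powers (C = 8) combine into one argument.
Term ratio: r(k) = (-1) * (k-9) (k+8) / [(k+18) (k+1)] - rational; roots negated = parameters, x = (-1), C = 8.


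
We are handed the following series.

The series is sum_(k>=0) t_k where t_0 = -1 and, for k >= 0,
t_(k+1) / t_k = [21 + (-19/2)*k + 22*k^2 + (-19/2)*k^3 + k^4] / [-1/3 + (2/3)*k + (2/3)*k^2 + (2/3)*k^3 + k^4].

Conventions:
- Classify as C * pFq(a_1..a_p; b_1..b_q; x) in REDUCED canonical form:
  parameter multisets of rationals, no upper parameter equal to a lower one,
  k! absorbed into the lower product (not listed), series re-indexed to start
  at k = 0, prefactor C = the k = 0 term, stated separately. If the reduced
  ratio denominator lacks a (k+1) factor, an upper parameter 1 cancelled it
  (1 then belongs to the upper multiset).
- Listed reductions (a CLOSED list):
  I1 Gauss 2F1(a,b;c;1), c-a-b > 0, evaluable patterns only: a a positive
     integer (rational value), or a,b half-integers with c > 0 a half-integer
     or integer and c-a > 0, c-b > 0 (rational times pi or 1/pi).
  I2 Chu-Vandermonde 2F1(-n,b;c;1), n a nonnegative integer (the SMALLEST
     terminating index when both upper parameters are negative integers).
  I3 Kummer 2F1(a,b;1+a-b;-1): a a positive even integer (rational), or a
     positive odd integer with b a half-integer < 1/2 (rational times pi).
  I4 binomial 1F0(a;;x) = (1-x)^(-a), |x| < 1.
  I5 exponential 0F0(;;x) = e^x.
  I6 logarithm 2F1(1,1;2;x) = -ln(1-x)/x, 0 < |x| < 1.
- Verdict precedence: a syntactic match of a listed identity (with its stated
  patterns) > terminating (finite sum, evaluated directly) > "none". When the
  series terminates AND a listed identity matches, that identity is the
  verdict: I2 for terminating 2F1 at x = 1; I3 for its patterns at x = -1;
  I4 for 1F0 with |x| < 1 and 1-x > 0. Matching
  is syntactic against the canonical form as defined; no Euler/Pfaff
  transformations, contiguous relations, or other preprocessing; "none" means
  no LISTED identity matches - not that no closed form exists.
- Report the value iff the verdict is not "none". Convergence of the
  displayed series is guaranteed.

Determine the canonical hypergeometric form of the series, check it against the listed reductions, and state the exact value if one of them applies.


This is -1 * 2F1(-6, -7/2; -1/3; 1) in reduced canonical form. Verdict: Chu-Vandermonde (I2) matches (terminating 2F1 at x = 1 with n = 6, b = -7/2, c = -1/3). Its exact value is 32798465/22528.

The tell: t_0 = -1 here, and the expanded ratio factors over Q; C = -1, x = 1, roots give parameters.
Consecutive-term ratio: r(k) = 1 * (k-6) (k-7/2) / [(k-1/3) (k+1)] - rational; roots negated = parameters, x = 1, C = -1.


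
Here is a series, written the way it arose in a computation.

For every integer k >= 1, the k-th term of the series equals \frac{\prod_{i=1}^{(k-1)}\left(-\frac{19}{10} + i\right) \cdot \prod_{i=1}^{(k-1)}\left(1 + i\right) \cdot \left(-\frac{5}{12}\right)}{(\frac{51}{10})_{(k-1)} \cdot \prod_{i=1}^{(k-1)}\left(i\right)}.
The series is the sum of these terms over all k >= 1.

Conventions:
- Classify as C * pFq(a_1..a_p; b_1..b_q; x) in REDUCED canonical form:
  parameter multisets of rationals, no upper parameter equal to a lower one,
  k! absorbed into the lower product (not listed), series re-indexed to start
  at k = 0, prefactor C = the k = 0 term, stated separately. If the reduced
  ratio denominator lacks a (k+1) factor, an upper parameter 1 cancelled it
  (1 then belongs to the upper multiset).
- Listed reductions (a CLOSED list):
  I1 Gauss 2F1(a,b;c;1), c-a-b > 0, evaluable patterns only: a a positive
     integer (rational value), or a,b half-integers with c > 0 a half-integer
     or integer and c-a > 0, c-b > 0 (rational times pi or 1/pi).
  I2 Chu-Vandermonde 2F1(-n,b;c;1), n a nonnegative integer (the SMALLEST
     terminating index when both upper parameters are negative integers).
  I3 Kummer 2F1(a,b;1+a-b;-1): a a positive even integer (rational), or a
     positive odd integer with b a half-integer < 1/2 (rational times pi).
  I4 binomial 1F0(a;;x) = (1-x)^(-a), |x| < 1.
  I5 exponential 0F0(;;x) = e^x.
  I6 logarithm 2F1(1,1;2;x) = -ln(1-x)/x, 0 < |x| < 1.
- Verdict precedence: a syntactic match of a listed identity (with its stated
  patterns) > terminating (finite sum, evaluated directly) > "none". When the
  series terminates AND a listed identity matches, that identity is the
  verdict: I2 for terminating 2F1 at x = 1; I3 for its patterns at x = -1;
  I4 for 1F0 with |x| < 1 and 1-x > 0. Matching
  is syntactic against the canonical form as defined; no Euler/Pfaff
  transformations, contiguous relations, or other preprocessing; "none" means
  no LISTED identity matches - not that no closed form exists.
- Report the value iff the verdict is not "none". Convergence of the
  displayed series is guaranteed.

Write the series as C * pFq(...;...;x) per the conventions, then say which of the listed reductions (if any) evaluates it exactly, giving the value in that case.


Reduced: x = 1, 2F1, upper = {-\frac{9}{10}, 2}, lower = {\frac{51}{10}}, C = -\frac{5}{12}. Verdict: Gauss (I1, integer-parameter pattern) matches (x = 1: the Gamma ratio telescopes since c-a-b = 4 > 0 and a = 2 in Z>0). Hence: -\frac{1271}{4800}.

Key step: from the first term -\frac{5}{12}: the product of the first k integers (C = -5/12, x = 1) is k!.
Consecutive-term ratio: r(k) = 1 * (k-\frac{9}{10}) (k+2) / [(k+\frac{51}{10}) (k+1)] - rational; roots negated = parameters, x = 1, C = -\frac{5}{12}.


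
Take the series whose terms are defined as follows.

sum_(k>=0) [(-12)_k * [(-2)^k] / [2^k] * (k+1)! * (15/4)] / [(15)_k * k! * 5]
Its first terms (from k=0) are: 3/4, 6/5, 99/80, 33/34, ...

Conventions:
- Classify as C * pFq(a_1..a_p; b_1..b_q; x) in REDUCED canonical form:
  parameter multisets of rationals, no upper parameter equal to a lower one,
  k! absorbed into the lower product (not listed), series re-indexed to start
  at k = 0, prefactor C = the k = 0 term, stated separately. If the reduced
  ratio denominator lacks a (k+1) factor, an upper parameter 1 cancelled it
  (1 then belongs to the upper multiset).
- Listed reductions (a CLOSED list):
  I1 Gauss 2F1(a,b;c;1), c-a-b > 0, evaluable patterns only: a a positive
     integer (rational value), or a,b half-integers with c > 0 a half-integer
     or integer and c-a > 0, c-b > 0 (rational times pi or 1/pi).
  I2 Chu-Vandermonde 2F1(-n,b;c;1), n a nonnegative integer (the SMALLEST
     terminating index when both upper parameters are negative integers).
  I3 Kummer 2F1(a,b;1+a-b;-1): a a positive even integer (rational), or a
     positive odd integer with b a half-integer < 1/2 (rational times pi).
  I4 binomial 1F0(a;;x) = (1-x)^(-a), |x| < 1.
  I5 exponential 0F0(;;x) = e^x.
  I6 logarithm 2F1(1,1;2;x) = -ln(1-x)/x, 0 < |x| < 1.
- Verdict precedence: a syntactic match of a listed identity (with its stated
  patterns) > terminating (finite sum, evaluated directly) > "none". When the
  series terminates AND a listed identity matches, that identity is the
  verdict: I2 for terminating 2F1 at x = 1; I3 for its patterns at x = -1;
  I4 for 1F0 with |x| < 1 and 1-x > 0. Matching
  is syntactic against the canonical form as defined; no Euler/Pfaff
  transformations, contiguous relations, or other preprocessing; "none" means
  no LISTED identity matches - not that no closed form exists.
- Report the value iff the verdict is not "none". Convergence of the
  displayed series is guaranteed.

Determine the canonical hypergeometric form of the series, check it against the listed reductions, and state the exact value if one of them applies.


With C = 3/4: the canonical form is 2F1(-12, 2; 15; -1). Verdict: Kummer (I3) fires (x = -1; c = 15 equals 1+a-b for upper {-12, 2}: listed pattern). Hence: 21/4.

Structural cue: t_0 = 3/4 here, and the factorial ratio (C = 3/4, x = -1) (k+a-1)!/(a-1)! is a rising factorial (a)_k.
Ratio: r(k) = (-1) * (k-12) (k+2) / [(k+15) (k+1)] - rational in k, leading ratio (-1); with t_0 = 3/4, classification follows.


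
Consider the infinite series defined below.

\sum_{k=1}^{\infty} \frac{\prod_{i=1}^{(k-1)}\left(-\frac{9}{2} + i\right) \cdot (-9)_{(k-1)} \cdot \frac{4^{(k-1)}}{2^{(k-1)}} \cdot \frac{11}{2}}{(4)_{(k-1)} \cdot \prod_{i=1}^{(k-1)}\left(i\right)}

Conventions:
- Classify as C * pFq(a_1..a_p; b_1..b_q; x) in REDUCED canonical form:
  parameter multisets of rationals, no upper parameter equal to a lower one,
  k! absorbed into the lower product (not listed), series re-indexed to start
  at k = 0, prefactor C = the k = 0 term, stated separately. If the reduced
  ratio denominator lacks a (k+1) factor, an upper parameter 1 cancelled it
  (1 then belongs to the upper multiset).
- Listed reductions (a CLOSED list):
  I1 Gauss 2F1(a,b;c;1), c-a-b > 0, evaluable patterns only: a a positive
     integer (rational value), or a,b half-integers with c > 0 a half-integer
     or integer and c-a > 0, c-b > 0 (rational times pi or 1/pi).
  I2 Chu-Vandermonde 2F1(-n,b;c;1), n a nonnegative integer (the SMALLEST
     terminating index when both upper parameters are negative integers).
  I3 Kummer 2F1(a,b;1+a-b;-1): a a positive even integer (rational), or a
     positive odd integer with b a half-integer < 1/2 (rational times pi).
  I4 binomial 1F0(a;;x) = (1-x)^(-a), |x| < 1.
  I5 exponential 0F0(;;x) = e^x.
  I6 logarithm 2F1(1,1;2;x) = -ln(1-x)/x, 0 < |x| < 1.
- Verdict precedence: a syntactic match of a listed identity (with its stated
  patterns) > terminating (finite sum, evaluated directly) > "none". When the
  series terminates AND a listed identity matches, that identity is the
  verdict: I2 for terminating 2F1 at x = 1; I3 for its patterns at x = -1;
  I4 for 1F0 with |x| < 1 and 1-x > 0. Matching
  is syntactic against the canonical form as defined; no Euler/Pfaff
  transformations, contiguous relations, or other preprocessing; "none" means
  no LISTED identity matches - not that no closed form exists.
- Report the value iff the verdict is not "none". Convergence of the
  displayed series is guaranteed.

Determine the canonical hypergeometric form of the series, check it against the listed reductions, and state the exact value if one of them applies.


Prefactor \frac{11}{2}, argument 2: 2F1 with upper {-9, -\frac{7}{2}} over lower {4}. Verdict: terminating at k = 9: the factor (-9)_k kills every later term; summing the 10 survivors is exact. Exact value: \frac{942733}{1024}.

First insight: x = 2 and the two k-th powers (C = 11/2) combine into one argument.
Ratio: r(k) = 2 * (k-9) (k-\frac{7}{2}) / [(k+4) (k+1)] - rational in k, leading ratio 2; with t_0 = \frac{11}{2}, classification follows.


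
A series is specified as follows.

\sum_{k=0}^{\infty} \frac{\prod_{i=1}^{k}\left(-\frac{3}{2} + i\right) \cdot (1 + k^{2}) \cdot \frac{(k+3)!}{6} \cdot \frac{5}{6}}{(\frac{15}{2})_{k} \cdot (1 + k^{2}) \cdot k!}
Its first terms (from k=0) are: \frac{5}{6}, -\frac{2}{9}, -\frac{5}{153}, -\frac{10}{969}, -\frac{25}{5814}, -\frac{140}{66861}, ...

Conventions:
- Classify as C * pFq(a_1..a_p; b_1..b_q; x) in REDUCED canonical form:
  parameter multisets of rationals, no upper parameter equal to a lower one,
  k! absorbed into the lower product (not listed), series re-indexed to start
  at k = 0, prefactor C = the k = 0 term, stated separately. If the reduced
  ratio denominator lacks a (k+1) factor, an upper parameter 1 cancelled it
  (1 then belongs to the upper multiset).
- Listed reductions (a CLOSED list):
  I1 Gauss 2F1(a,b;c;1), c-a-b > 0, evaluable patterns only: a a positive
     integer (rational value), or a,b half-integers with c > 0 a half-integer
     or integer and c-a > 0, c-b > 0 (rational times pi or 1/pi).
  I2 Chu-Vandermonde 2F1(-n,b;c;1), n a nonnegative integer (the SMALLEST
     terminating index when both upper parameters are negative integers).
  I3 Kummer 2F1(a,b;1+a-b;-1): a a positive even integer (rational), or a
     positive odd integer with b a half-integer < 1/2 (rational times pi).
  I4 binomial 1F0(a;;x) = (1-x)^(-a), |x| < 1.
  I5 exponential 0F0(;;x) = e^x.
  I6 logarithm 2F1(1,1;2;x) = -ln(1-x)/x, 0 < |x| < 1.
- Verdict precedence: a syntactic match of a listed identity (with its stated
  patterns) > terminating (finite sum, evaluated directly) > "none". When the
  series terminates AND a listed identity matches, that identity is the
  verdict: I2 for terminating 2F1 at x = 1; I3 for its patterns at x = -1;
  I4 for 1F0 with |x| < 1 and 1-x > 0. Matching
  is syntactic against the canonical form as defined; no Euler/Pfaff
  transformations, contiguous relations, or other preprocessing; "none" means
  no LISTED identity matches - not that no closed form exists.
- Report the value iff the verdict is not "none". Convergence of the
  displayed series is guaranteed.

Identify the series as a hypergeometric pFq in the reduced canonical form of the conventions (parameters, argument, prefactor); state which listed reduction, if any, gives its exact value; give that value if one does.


The series (x = 1) is 2F1: upper {-\frac{1}{2}, 4}, lower {\frac{15}{2}}, prefactor \frac{5}{6}. Verdict: Gauss's theorem (I1) fires (x = 1: the Gamma ratio telescopes since c-a-b = 4 > 0 and a = 4 in Z>0). Value: \frac{143}{256}.

Key step: with t_0 = \frac{5}{6}, the running product (C = 5/6) telescopes to a rising factorial.
Ratio: r(k) = 1 * (k-\frac{1}{2}) (k+4) / [(k+\frac{15}{2}) (k+1)] - rational; roots negated = parameters, x = 1, C = \frac{5}{6}.


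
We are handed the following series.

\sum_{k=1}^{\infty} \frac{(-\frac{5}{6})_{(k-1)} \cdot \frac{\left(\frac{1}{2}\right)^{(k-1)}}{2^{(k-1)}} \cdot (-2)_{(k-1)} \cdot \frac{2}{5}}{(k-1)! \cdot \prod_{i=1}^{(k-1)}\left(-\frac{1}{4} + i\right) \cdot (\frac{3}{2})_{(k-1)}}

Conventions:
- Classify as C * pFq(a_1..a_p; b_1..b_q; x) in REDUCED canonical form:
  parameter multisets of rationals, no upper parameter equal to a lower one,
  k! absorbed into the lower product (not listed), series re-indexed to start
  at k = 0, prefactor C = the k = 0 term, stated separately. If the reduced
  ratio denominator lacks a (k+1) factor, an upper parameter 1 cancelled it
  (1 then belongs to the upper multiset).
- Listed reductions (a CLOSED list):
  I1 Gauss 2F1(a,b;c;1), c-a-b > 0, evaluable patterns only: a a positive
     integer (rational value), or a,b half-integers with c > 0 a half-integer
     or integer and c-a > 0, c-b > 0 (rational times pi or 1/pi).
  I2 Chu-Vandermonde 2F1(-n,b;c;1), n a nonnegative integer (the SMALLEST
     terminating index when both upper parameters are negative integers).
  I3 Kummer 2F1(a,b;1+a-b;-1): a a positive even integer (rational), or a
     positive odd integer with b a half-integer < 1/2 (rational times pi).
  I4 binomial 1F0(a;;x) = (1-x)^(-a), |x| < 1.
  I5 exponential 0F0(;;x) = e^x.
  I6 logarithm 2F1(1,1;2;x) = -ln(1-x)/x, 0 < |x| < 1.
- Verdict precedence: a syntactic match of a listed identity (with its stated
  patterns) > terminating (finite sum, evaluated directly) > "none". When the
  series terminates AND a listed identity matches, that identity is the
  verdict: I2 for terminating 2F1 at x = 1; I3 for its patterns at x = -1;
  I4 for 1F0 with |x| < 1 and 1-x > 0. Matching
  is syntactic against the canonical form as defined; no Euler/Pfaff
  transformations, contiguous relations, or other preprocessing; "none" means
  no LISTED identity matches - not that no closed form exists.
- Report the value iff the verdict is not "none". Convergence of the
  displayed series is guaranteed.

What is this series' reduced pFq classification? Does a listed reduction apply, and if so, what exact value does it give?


Reduced: x = \frac{1}{4}, 2F2, upper = {-2, -\frac{5}{6}}, lower = {\frac{3}{4}, \frac{3}{2}}, C = \frac{2}{5}. Verdict: terminating - the sum ends at index 2 because -2 is a negative integer; exact evaluation follows. Exact value: \frac{1552}{2835}.

Key observation: with t_0 = \frac{2}{5}, the two k-th powers (C = 2/5) combine into one argument.
Term ratio: r(k) = \frac{1}{4} * (k-2) (k-\frac{5}{6}) / [(k+\frac{3}{4}) (k+\frac{3}{2}) (k+1)] ; factor over Q: parameters, x = \frac{1}{4}, and C = \frac{2}{5}.


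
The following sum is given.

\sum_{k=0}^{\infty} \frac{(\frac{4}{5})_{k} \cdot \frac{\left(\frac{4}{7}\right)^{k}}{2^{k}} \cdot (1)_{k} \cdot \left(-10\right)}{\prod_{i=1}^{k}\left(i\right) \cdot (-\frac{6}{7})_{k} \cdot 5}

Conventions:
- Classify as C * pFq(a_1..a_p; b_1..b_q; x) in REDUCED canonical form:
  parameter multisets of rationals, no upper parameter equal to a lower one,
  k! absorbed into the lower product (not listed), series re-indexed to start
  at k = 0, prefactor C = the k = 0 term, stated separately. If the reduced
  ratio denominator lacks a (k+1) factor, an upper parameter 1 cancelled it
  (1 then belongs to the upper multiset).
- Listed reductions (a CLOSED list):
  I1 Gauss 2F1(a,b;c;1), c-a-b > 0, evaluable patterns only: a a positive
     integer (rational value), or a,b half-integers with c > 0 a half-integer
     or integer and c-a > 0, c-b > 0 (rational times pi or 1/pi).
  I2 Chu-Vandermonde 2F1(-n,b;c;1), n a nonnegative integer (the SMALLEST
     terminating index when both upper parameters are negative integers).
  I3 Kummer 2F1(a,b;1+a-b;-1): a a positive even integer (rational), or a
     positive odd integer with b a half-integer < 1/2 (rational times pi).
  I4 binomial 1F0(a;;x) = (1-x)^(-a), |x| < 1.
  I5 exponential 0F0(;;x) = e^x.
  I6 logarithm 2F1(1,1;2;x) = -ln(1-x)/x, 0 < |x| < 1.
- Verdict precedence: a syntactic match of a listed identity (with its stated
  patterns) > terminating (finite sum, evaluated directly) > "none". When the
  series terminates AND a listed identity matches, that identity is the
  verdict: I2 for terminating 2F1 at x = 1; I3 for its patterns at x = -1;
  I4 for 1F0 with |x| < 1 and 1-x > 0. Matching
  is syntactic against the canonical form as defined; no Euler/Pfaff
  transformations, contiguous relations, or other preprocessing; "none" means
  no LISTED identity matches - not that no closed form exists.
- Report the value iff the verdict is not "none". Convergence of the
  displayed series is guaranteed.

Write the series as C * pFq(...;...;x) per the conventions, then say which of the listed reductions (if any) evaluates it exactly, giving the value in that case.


This is -2 * 2F1(\frac{4}{5}, 1; -\frac{6}{7}; \frac{2}{7}) in reduced canonical form. Verdict: none here - no I1-I6 shape fits x = \frac{2}{7} with lower {-\frac{6}{7}}.

Key step: x = \frac{2}{7} and the constant factors (C = -2) combine into one prefactor.
Ratio: r(k) = \frac{2}{7} * (k+\frac{4}{5}) (k+1) / [(k-\frac{6}{7}) (k+1)] - rational; roots negated = parameters, x = \frac{2}{7}, C = -2.
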